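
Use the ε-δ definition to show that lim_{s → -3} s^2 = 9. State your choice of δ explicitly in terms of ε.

δ = min(1, ε/7)

Suppose ε > 0. We seek δ > 0 with 0 < |s + 3| < δ ⇒ |s^2 − 9| < ε.
Factor: s^2 − 9 = (s + 3)(s - 3), so |s^2 − 9| = |s + 3|·|s - 3|.
Impose δ ≤ 1 so that |s| < 4; then |s - 3| ≤ 7.
Hence |s^2 − 9| ≤ 7|s + 3|, which is < ε once |s + 3| < ε/7.
Take δ = min(1, ε/7). If 0 < |s + 3| < δ then both bounds hold and |s^2 − 9| ≤ 7|s + 3| < 7·(ε/7) = ε.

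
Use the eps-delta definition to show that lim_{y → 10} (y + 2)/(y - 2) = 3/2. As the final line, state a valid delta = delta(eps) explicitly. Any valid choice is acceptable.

delta = min(4, 8eps)

Let eps > 0 be given. We want delta > 0 with 0 < |y − 10| < delta ⇒ |(y + 2)/(y - 2) − (3/2)| < eps.
Combining over a common denominator, (y + 2)/(y - 2) − (3/2) = [(y + 2)·8 − 12·(y - 2)] / [8·(y - 2)] = -4(y − 10) / (8(y - 2)).
So |(y + 2)/(y - 2) − (3/2)| = 4|y − 10| / (8·|y − 2|).
Require delta ≤ 4, so |y − 2| ≥ |8| − |y − 10| > 8 − 4 = 4.
Hence |(y + 2)/(y - 2) − (3/2)| < 4|y − 10|/(8·4) = (1/8)|y − 10|, which is < eps once |y − 10| < 8eps.
Take delta = min(4, 8eps). Then 0 < |y − 10| < delta forces both bounds, so |(y + 2)/(y - 2) − (3/2)| < eps.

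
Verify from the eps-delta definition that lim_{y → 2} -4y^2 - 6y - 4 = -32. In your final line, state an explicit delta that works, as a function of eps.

Let eps > 0. We want delta > 0 such that 0 < |y − 2| < delta implies |(-4y^2 - 6y - 4) + 32| < eps.
(-4y^2 - 6y - 4) + 32 = -4y^2 - 6y + 28 = (y − 2)(-4y - 14).
So |(-4y^2 - 6y - 4) + 32| = |y − 2|·|-4y - 14|.
Assume first that |y − 2| < 1, so |y| < 3. Then |-4y - 14| ≤ 4·3 + 14 = 26.
Hence |(-4y^2 - 6y - 4) + 32| ≤ 26|y − 2| < eps provided |y − 2| < eps/26.
Take delta = min(1, eps/26). Then 0 < |y − 2| < delta gives both |y − 2| < 1 and |y − 2| < eps/26, so |(-4y^2 - 6y - 4) + 32| < eps.

delta = min(1, eps/26)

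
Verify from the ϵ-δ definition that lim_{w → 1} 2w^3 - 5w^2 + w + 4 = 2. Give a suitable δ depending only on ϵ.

Let ϵ > 0. We want δ > 0 such that 0 < |w − 1| < δ implies |(2w^3 - 5w^2 + w + 4) − 2| < ϵ.
(2w^3 - 5w^2 + w + 4) − 2 = 2w^3 - 5w^2 + w + 2 = (w − 1)(2w^2 - 3w - 2).
So |(2w^3 - 5w^2 + w + 4) − 2| = |w − 1|·|2w^2 - 3w - 2|.
Require δ ≤ 2. Then |w − 1| < 2 gives |w| < 3, and by the triangle inequality |2w^2 - 3w - 2| ≤ 2·3^2 + 3·3 + 2 = 29.
Hence |(2w^3 - 5w^2 + w + 4) − 2| ≤ 29|w − 1| < ϵ provided |w − 1| < ϵ/29.
Take δ = min(2, ϵ/29). Then 0 < |w − 1| < δ gives both |w − 1| < 2 and |w − 1| < ϵ/29, so |(2w^3 - 5w^2 + w + 4) − 2| < ϵ.

δ = min(2, ϵ/29)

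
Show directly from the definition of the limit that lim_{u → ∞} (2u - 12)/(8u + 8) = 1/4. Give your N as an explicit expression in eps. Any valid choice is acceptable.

Let eps > 0. We seek N > 0 such that u > N implies |(2u - 12)/(8u + 8) − (1/4)| < eps.
(2u - 12)/(8u + 8) − (1/4) = (8(2u - 12) − 2(8u + 8)) / (8(8u + 8)) = -112/(8(8u + 8)).
For u > 0 we have 8u + 8 > 8u, so |(2u - 12)/(8u + 8) − (1/4)| = 112/(8(8u + 8)) < 112/(8·8u) = (7/4)/u.
Thus |(2u - 12)/(8u + 8) − (1/4)| < eps whenever u > (7/4)/eps.
Take N = (7/4)/eps. If u > N then |(2u - 12)/(8u + 8) − (1/4)| < (7/4)/u < eps.

N = (7/4)/eps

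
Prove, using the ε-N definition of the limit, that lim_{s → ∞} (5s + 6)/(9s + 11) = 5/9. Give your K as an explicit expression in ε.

Let ε > 0 be given. We seek K > 0 such that s > K implies |(5s + 6)/(9s + 11) − (5/9)| < ε.
(5s + 6)/(9s + 11) − (5/9) = (9(5s + 6) − 5(9s + 11)) / (9(9s + 11)) = -1/(9(9s + 11)).
For s > 0 we have 9s + 11 > 9s, so |(5s + 6)/(9s + 11) − (5/9)| = 1/(9(9s + 11)) < 1/(9·9s) = (1/81)/s.
Thus |(5s + 6)/(9s + 11) − (5/9)| < ε whenever s > (1/81)/ε.
Take K = (1/81)/ε. If s > K then |(5s + 6)/(9s + 11) − (5/9)| < (1/81)/s < ε.

K = (1/81)/ε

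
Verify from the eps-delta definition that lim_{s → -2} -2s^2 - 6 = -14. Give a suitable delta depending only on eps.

delta = min(1, eps/10)

Fix eps > 0. We want delta > 0 such that 0 < |s + 2| < delta implies |(-2s^2 - 6) + 14| < eps.
(-2s^2 - 6) + 14 = -2s^2 + 8 = (s + 2)(-2s + 4).
So |(-2s^2 - 6) + 14| = |s + 2|·|-2s + 4|.
Assume first that |s + 2| < 1, so |s| < 3. Then |-2s + 4| ≤ 2·3 + 4 = 10.
Hence |(-2s^2 - 6) + 14| ≤ 10|s + 2| < eps provided |s + 2| < eps/10.
Take delta = min(1, eps/10). Then 0 < |s + 2| < delta gives both |s + 2| < 1 and |s + 2| < eps/10, so |(-2s^2 - 6) + 14| < eps.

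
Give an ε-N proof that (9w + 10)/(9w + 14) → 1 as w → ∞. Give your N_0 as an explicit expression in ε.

Let ε > 0 be given. We seek N_0 > 0 such that w > N_0 implies |(9w + 10)/(9w + 14) − 1| < ε.
(9w + 10)/(9w + 14) − 1 = (9(9w + 10) − 9(9w + 14)) / (9(9w + 14)) = -36/(9(9w + 14)).
For w > 0 we have 9w + 14 > 9w, so |(9w + 10)/(9w + 14) − 1| = 36/(9(9w + 14)) < 36/(9·9w) = (4/9)/w.
Thus |(9w + 10)/(9w + 14) − 1| < ε whenever w > (4/9)/ε.
Take N_0 = (4/9)/ε. If w > N_0 then |(9w + 10)/(9w + 14) − 1| < (4/9)/w < ε.

N_0 = (4/9)/ε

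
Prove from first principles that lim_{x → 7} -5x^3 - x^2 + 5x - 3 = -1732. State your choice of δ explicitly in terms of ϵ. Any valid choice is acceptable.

Let ϵ > 0. We want δ > 0 such that 0 < |x − 7| < δ implies |(-5x^3 - x^2 + 5x - 3) + 1732| < ϵ.
(-5x^3 - x^2 + 5x - 3) + 1732 = -5x^3 - x^2 + 5x + 1729 = (x − 7)(-5x^2 - 36x - 247).
So |(-5x^3 - x^2 + 5x - 3) + 1732| = |x − 7|·|-5x^2 - 36x - 247|.
Assume first that |x − 7| < 1, so |x| < 8. Then |-5x^2 - 36x - 247| ≤ 5·8^2 + 36·8 + 247 = 855.
Hence |(-5x^3 - x^2 + 5x - 3) + 1732| ≤ 855|x − 7| < ϵ provided |x − 7| < ϵ/855.
Take δ = min(1, ϵ/855). Then 0 < |x − 7| < δ gives both |x − 7| < 1 and |x − 7| < ϵ/855, so |(-5x^3 - x^2 + 5x - 3) + 1732| < ϵ.

δ = min(1, ϵ/855)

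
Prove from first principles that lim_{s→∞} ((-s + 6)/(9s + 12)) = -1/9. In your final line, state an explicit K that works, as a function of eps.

Suppose eps > 0. We seek K > 0 such that s > K implies |(-s + 6)/(9s + 12) + 1/9| < eps.
(-s + 6)/(9s + 12) + 1/9 = (9(-s + 6) − (-1)(9s + 12)) / (9(9s + 12)) = 66/(9(9s + 12)).
For s > 0 we have 9s + 12 > 9s, so |(-s + 6)/(9s + 12) + 1/9| = 66/(9(9s + 12)) < 66/(9·9s) = (22/27)/s.
Thus |(-s + 6)/(9s + 12) + 1/9| < eps whenever s > (22/27)/eps.
Take K = (22/27)/eps. If s > K then |(-s + 6)/(9s + 12) + 1/9| < (22/27)/s < eps.

K = (22/27)/eps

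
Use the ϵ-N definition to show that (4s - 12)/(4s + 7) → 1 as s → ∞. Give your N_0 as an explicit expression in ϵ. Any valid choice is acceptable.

N_0 = (19/4)/ϵ

Let ϵ > 0. We seek N_0 > 0 such that s > N_0 implies |(4s - 12)/(4s + 7) − 1| < ϵ.
(4s - 12)/(4s + 7) − 1 = (4(4s - 12) − 4(4s + 7)) / (4(4s + 7)) = -76/(4(4s + 7)).
For s > 0 we have 4s + 7 > 4s, so |(4s - 12)/(4s + 7) − 1| = 76/(4(4s + 7)) < 76/(4·4s) = (19/4)/s.
Thus |(4s - 12)/(4s + 7) − 1| < ϵ whenever s > (19/4)/ϵ.
Take N_0 = (19/4)/ϵ. If s > N_0 then |(4s - 12)/(4s + 7) − 1| < (19/4)/s < ϵ.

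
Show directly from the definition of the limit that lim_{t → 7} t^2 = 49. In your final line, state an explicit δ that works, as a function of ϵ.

Let ϵ > 0 be given. We seek δ > 0 with 0 < |t − 7| < δ ⇒ |t^2 − 49| < ϵ.
Factor: t^2 − 49 = (t − 7)(t + 7), so |t^2 − 49| = |t − 7|·|t + 7|.
Impose δ ≤ 2 so that |t| < 9; then |t + 7| ≤ 16.
Hence |t^2 − 49| ≤ 16|t − 7|, which is < ϵ once |t − 7| < ϵ/16.
Take δ = min(2, ϵ/16). If 0 < |t − 7| < δ then both bounds hold and |t^2 − 49| ≤ 16|t − 7| < 16·(ϵ/16) = ϵ.

δ = min(2, ϵ/16)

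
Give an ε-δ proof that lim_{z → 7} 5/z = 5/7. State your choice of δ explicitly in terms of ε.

δ = min(7/2, (49/10)ε)

Fix ε > 0. We seek δ > 0 such that 0 < |z − 7| < δ implies |5/z − (5/7)| < ε.
|5/z − (5/7)| = 5·|7 − z|/(7·|z|) = 5|z − 7|/(7|z|).
Require δ ≤ 7/2 so that |z| > 7 − 7/2 = 7/2, hence 7|z| > 49/2.
Then |5/z − (5/7)| < 5|z − 7|/(49/2), which is < ε when |z − 7| < (49/10)ε.
Take δ = min(7/2, (49/10)ε). Then 0 < |z − 7| < δ gives both |z − 7| < 7/2 and |z − 7| < (49/10)ε, so |5/z − (5/7)| < ε.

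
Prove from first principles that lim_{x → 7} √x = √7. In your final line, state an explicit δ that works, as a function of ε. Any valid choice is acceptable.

δ = min(7, √7·ε)

Fix ε > 0. We want δ > 0 such that 0 < |x − 7| < δ implies |√x − √7| < ε.
Rationalise: √x − √7 = (x − 7)/(√x + √7), so |√x − √7| = |x − 7|/(√x + √7).
Restrict δ ≤ 7 so that |x − 7| < 7 forces x > 0, and then √x + √7 > √7.
Hence |√x − √7| < |x − 7|/√7, which is < ε once |x − 7| < √7·ε.
Take δ = min(7, √7·ε). If 0 < |x − 7| < δ then x > 0 and |√x − √7| < |x − 7|/√7 < ε.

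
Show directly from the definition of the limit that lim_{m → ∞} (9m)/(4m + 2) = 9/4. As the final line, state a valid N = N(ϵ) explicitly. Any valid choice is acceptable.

Let ϵ > 0 be given. For m ≥ 1, |(9m)/(4m + 2) − (9/4)| = |-18|/(4(4m + 2)) = 18/(4(4m + 2)).
Since 4m + 2 ≥ 4m for m ≥ 1, this is ≤ 18/(4·4m) = (9/8)/m.
So |(9m)/(4m + 2) − (9/4)| < ϵ whenever m > (9/8)/ϵ.
Take N = (9/8)/ϵ. If m > N then |(9m)/(4m + 2) − (9/4)| ≤ (9/8)/m < ϵ.

N = (9/8)/ϵ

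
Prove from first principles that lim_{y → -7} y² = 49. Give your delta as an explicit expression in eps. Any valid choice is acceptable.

Let eps > 0. We seek delta > 0 with 0 < |y + 7| < delta ⇒ |y² − 49| < eps.
Factor: y² − 49 = (y + 7)(y - 7), so |y² − 49| = |y + 7|·|y - 7|.
Restrict delta ≤ 1. Then |y + 7| < 1 gives |y| < 8, so by the triangle inequality |y - 7| ≤ 8 + 7 = 15.
Hence |y² − 49| ≤ 15|y + 7|, which is < eps once |y + 7| < eps/15.
Take delta = min(1, eps/15). If 0 < |y + 7| < delta then both bounds hold and |y² − 49| ≤ 15|y + 7| < 15·(eps/15) = eps.

delta = min(1, eps/15)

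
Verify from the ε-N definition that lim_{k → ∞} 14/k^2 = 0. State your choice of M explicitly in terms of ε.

Let ε > 0 be given. For k ≥ 1, |14/k^2 − 0| = 14/k^2.
14/k^2 < ε ⇔ k^2 > 14/ε ⇔ k > (14/ε)^{1/2}.
Take M = (14/ε)^{1/2}. Then k > M implies 14/k^2 < ε.

M = (14/ε)^{1/2}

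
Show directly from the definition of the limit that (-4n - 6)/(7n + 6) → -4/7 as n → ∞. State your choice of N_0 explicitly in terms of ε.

Suppose ε > 0. For n ≥ 1, |(-4n - 6)/(7n + 6) + 4/7| = |-18|/(7(7n + 6)) = 18/(7(7n + 6)).
Since 7n + 6 ≥ 7n for n ≥ 1, this is ≤ 18/(7·7n) = (18/49)/n.
So |(-4n - 6)/(7n + 6) + 4/7| < ε whenever n > (18/49)/ε.
Take N_0 = (18/49)/ε. If n > N_0 then |(-4n - 6)/(7n + 6) + 4/7| ≤ (18/49)/n < ε.

N_0 = (18/49)/ε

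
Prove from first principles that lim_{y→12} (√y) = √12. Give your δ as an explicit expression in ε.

δ = min(12, √12·ε)

Suppose ε > 0. We want δ > 0 such that 0 < |y − 12| < δ implies |√y − √12| < ε.
Multiplying by the conjugate, |√y − √12| = |y − 12|/(√y + √12).
Restrict δ ≤ 12 so that |y − 12| < 12 forces y > 0, and then √y + √12 > √12.
Hence |√y − √12| < |y − 12|/√12, which is < ε once |y − 12| < √12·ε.
Take δ = min(12, √12·ε). If 0 < |y − 12| < δ then y > 0 and |√y − √12| < |y − 12|/√12 < ε.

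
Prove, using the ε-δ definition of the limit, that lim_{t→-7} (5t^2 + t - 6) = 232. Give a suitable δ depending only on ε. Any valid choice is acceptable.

Suppose ε > 0. We want δ > 0 such that 0 < |t + 7| < δ implies |(5t^2 + t - 6) − 232| < ε.
(5t^2 + t - 6) − 232 = 5t^2 + t - 238 = (t + 7)(5t - 34).
So |(5t^2 + t - 6) − 232| = |t + 7|·|5t - 34|.
Require δ ≤ 2. Then |t + 7| < 2 gives |t| < 9, and by the triangle inequality |5t - 34| ≤ 5·9 + 34 = 79.
Hence |(5t^2 + t - 6) − 232| ≤ 79|t + 7| < ε provided |t + 7| < ε/79.
Choosing δ = min(2, ε/79) ensures both conditions, hence |(5t^2 + t - 6) − 232| < ε.

δ = min(2, ε/79)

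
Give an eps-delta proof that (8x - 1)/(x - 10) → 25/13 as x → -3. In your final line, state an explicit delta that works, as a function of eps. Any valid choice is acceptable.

delta = min(13/2, (169/158)eps)

Let eps > 0. We want delta > 0 with 0 < |x + 3| < delta ⇒ |(8x - 1)/(x - 10) − (25/13)| < eps.
Combining over a common denominator, (8x - 1)/(x - 10) − (25/13) = [(8x - 1)·(-13) − (-25)·(x - 10)] / [(-13)·(x - 10)] = -79(x + 3) / ((-13)(x - 10)).
So |(8x - 1)/(x - 10) − (25/13)| = 79|x + 3| / (13·|x − 10|).
Require delta ≤ 13/2, so |x − 10| ≥ |-13| − |x + 3| > 13 − 13/2 = 13/2.
Hence |(8x - 1)/(x - 10) − (25/13)| < 79|x + 3|/(13·(13/2)) = (158/169)|x + 3|, which is < eps once |x + 3| < (169/158)eps.
Take delta = min(13/2, (169/158)eps). Then 0 < |x + 3| < delta forces both bounds, so |(8x - 1)/(x - 10) − (25/13)| < eps.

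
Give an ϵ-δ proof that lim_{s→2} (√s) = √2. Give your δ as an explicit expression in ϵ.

δ = min(2, √2·ϵ)

Suppose ϵ > 0. We want δ > 0 such that 0 < |s − 2| < δ implies |√s − √2| < ϵ.
Rationalise: √s − √2 = (s − 2)/(√s + √2), so |√s − √2| = |s − 2|/(√s + √2).
Restrict δ ≤ 2 so that |s − 2| < 2 forces s > 0, and then √s + √2 > √2.
Hence |√s − √2| < |s − 2|/√2, which is < ϵ once |s − 2| < √2·ϵ.
Take δ = min(2, √2·ϵ). If 0 < |s − 2| < δ then s > 0 and |√s − √2| < |s − 2|/√2 < ϵ.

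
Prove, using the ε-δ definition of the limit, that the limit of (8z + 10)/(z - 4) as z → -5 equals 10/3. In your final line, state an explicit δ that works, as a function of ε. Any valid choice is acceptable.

δ = min(9/2, (27/28)ε)

Let ε > 0. We want δ > 0 with 0 < |z + 5| < δ ⇒ |(8z + 10)/(z - 4) − (10/3)| < ε.
Combining over a common denominator, (8z + 10)/(z - 4) − (10/3) = [(8z + 10)·(-9) − (-30)·(z - 4)] / [(-9)·(z - 4)] = -42(z + 5) / ((-9)(z - 4)).
So |(8z + 10)/(z - 4) − (10/3)| = 42|z + 5| / (9·|z − 4|).
Restrict δ ≤ 9/2. Then |z + 5| < 9/2 gives |z − 4| = |(z + 5) + (-9)| ≥ 9 − 9/2 = 9/2.
Hence |(8z + 10)/(z - 4) − (10/3)| < 42|z + 5|/(9·(9/2)) = (28/27)|z + 5|, which is < ε once |z + 5| < (27/28)ε.
Take δ = min(9/2, (27/28)ε). Then 0 < |z + 5| < δ forces both bounds, so |(8z + 10)/(z - 4) − (10/3)| < ε.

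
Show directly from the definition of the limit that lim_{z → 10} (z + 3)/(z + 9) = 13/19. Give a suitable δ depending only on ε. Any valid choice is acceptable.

δ = min(19/2, (361/12)ε)

Let ε > 0 be given. We want δ > 0 with 0 < |z − 10| < δ ⇒ |(z + 3)/(z + 9) − (13/19)| < ε.
Combining over a common denominator, (z + 3)/(z + 9) − (13/19) = [(z + 3)·19 − 13·(z + 9)] / [19·(z + 9)] = 6(z − 10) / (19(z + 9)).
So |(z + 3)/(z + 9) − (13/19)| = 6|z − 10| / (19·|z + 9|).
Require δ ≤ 19/2, so |z + 9| ≥ |19| − |z − 10| > 19 − 19/2 = 19/2.
Hence |(z + 3)/(z + 9) − (13/19)| < 6|z − 10|/(19·(19/2)) = (12/361)|z − 10|, which is < ε once |z − 10| < (361/12)ε.
Take δ = min(19/2, (361/12)ε). Then 0 < |z − 10| < δ forces both bounds, so |(z + 3)/(z + 9) − (13/19)| < ε.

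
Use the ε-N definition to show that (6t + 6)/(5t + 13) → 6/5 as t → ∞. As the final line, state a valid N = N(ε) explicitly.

Let ε > 0. We seek N > 0 such that t > N implies |(6t + 6)/(5t + 13) − (6/5)| < ε.
(6t + 6)/(5t + 13) − (6/5) = (5(6t + 6) − 6(5t + 13)) / (5(5t + 13)) = -48/(5(5t + 13)).
For t > 0 we have 5t + 13 > 5t, so |(6t + 6)/(5t + 13) − (6/5)| = 48/(5(5t + 13)) < 48/(5·5t) = (48/25)/t.
Thus |(6t + 6)/(5t + 13) − (6/5)| < ε whenever t > (48/25)/ε.
Take N = (48/25)/ε. If t > N then |(6t + 6)/(5t + 13) − (6/5)| < (48/25)/t < ε.

N = (48/25)/ε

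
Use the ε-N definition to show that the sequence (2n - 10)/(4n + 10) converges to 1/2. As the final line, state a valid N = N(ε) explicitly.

Let ε > 0. For n ≥ 1, |(2n - 10)/(4n + 10) − (1/2)| = |-60|/(4(4n + 10)) = 60/(4(4n + 10)).
Since 4n + 10 ≥ 4n for n ≥ 1, this is ≤ 60/(4·4n) = (15/4)/n.
So |(2n - 10)/(4n + 10) − (1/2)| < ε whenever n > (15/4)/ε.
Take N = (15/4)/ε. If n > N then |(2n - 10)/(4n + 10) − (1/2)| ≤ (15/4)/n < ε.

N = (15/4)/ε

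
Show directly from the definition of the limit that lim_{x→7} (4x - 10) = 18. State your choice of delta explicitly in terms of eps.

delta = eps/4

Fix eps > 0. We need delta > 0 so that 0 < |x − 7| < delta implies |(4x - 10) − 18| < eps.
|(4x - 10) − 18| = |4x - 28| = 4|x − 7|.
So 4|x − 7| < eps exactly when |x − 7| < eps/4.
Choosing delta = eps/4 gives |(4x - 10) − 18| = 4|x − 7| < eps whenever |x − 7| < delta.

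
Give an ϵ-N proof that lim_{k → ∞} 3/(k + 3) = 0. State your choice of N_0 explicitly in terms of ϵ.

Suppose ϵ > 0. For k ≥ 1, |3/(k + 3) − 0| = 3/(k + 3) ≤ 3/k.
We need 3/k < ϵ, i.e. k > 3/ϵ.
Take N_0 = 3/ϵ. If k > N_0 then |3/(k + 3)| ≤ 3/k < ϵ.

N_0 = 3/ϵ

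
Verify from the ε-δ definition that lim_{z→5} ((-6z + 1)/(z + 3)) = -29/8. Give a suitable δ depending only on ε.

Fix ε > 0. We want δ > 0 with 0 < |z − 5| < δ ⇒ |(-6z + 1)/(z + 3) + 29/8| < ε.
Combining over a common denominator, (-6z + 1)/(z + 3) + 29/8 = [(-6z + 1)·8 − (-29)·(z + 3)] / [8·(z + 3)] = -19(z − 5) / (8(z + 3)).
So |(-6z + 1)/(z + 3) + 29/8| = 19|z − 5| / (8·|z + 3|).
Require δ ≤ 4, so |z + 3| ≥ |8| − |z − 5| > 8 − 4 = 4.
Hence |(-6z + 1)/(z + 3) + 29/8| < 19|z − 5|/(8·4) = (19/32)|z − 5|, which is < ε once |z − 5| < (32/19)ε.
Take δ = min(4, (32/19)ε). Then 0 < |z − 5| < δ forces both bounds, so |(-6z + 1)/(z + 3) + 29/8| < ε.

δ = min(4, (32/19)ε)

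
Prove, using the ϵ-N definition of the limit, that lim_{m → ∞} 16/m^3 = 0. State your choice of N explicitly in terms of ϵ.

Fix ϵ > 0. For m ≥ 1, |16/m^3 − 0| = 16/m^3.
16/m^3 < ϵ ⇔ m^3 > 16/ϵ ⇔ m > (16/ϵ)^{1/3}.
Take N = (16/ϵ)^{1/3}. Then m > N implies 16/m^3 < ϵ.

N = (16/ϵ)^{1/3}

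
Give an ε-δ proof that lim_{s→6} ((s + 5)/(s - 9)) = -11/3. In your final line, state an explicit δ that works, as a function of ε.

Suppose ε > 0. We want δ > 0 with 0 < |s − 6| < δ ⇒ |(s + 5)/(s - 9) + 11/3| < ε.
Combining over a common denominator, (s + 5)/(s - 9) + 11/3 = [(s + 5)·(-3) − 11·(s - 9)] / [(-3)·(s - 9)] = -14(s − 6) / ((-3)(s - 9)).
So |(s + 5)/(s - 9) + 11/3| = 14|s − 6| / (3·|s − 9|).
Restrict δ ≤ 3/2. Then |s − 6| < 3/2 gives |s − 9| = |(s − 6) + (-3)| ≥ 3 − 3/2 = 3/2.
Hence |(s + 5)/(s - 9) + 11/3| < 14|s − 6|/(3·(3/2)) = (28/9)|s − 6|, which is < ε once |s − 6| < (9/28)ε.
Take δ = min(3/2, (9/28)ε). Then 0 < |s − 6| < δ forces both bounds, so |(s + 5)/(s - 9) + 11/3| < ε.

δ = min(3/2, (9/28)ε)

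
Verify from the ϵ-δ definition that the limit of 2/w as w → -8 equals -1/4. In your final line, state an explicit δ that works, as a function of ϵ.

δ = min(4, 16ϵ)

Fix ϵ > 0. We seek δ > 0 such that 0 < |w + 8| < δ implies |2/w + 1/4| < ϵ.
|2/w + 1/4| = 2·|-8 − w|/(8·|w|) = 2|w + 8|/(8|w|).
Require δ ≤ 4 so that |w| > 8 − 4 = 4, hence 8|w| > 32.
Then |2/w + 1/4| < 2|w + 8|/32, which is < ϵ when |w + 8| < 16ϵ.
Take δ = min(4, 16ϵ). Then 0 < |w + 8| < δ gives both |w + 8| < 4 and |w + 8| < 16ϵ, so |2/w + 1/4| < ϵ.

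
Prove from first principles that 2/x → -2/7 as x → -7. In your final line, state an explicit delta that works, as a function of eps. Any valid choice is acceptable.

Let eps > 0. We seek delta > 0 such that 0 < |x + 7| < delta implies |2/x + 2/7| < eps.
|2/x + 2/7| = 2·|-7 − x|/(7·|x|) = 2|x + 7|/(7|x|).
Require delta ≤ 7/2 so that |x| > 7 − 7/2 = 7/2, hence 7|x| > 49/2.
Then |2/x + 2/7| < 2|x + 7|/(49/2), which is < eps when |x + 7| < (49/4)eps.
Take delta = min(7/2, (49/4)eps). Then 0 < |x + 7| < delta gives both |x + 7| < 7/2 and |x + 7| < (49/4)eps, so |2/x + 2/7| < eps.

delta = min(7/2, (49/4)eps)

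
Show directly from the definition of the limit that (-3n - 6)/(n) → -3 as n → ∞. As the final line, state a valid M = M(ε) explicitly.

M = 6/ε

Suppose ε > 0. For n ≥ 1, |(-3n - 6)/(n) + 3| = |-6|/((n)) = 6/((n)).
Since n ≥ n for n ≥ 1, this is ≤ 6/(n) = 6/n.
So |(-3n - 6)/(n) + 3| < ε whenever n > 6/ε.
Take M = 6/ε. If n > M then |(-3n - 6)/(n) + 3| ≤ 6/n < ε.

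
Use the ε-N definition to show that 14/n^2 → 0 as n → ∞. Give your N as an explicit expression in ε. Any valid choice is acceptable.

Suppose ε > 0. For n ≥ 1, |14/n^2 − 0| = 14/n^2.
14/n^2 < ε ⇔ n^2 > 14/ε ⇔ n > (14/ε)^{1/2}.
Take N = (14/ε)^{1/2}. Then n > N implies 14/n^2 < ε.

N = (14/ε)^{1/2}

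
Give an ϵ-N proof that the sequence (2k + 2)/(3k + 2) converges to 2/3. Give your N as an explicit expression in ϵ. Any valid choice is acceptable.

Let ϵ > 0 be given. For k ≥ 1, |(2k + 2)/(3k + 2) − (2/3)| = |2|/(3(3k + 2)) = 2/(3(3k + 2)).
Since 3k + 2 ≥ 3k for k ≥ 1, this is ≤ 2/(3·3k) = (2/9)/k.
So |(2k + 2)/(3k + 2) − (2/3)| < ϵ whenever k > (2/9)/ϵ.
Take N = (2/9)/ϵ. If k > N then |(2k + 2)/(3k + 2) − (2/3)| ≤ (2/9)/k < ϵ.

N = (2/9)/ϵ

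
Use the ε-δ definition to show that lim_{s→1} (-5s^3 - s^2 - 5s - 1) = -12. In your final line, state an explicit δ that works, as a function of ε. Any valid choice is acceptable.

δ = min(1, ε/43)

Let ε > 0. We want δ > 0 such that 0 < |s − 1| < δ implies |(-5s^3 - s^2 - 5s - 1) + 12| < ε.
(-5s^3 - s^2 - 5s - 1) + 12 = -5s^3 - s^2 - 5s + 11 = (s − 1)(-5s^2 - 6s - 11).
So |(-5s^3 - s^2 - 5s - 1) + 12| = |s − 1|·|-5s^2 - 6s - 11|.
Require δ ≤ 1. Then |s − 1| < 1 gives |s| < 2, and by the triangle inequality |-5s^2 - 6s - 11| ≤ 5·2^2 + 6·2 + 11 = 43.
Hence |(-5s^3 - s^2 - 5s - 1) + 12| ≤ 43|s − 1| < ε provided |s − 1| < ε/43.
Choosing δ = min(1, ε/43) ensures both conditions, hence |(-5s^3 - s^2 - 5s - 1) + 12| < ε.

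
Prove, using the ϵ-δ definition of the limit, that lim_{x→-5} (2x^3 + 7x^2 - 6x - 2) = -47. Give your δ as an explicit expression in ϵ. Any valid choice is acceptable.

δ = min(1, ϵ/99)

Fix ϵ > 0. We want δ > 0 such that 0 < |x + 5| < δ implies |(2x^3 + 7x^2 - 6x - 2) + 47| < ϵ.
(2x^3 + 7x^2 - 6x - 2) + 47 = 2x^3 + 7x^2 - 6x + 45 = (x + 5)(2x^2 - 3x + 9).
So |(2x^3 + 7x^2 - 6x - 2) + 47| = |x + 5|·|2x^2 - 3x + 9|.
Require δ ≤ 1. Then |x + 5| < 1 gives |x| < 6, and by the triangle inequality |2x^2 - 3x + 9| ≤ 2·6^2 + 3·6 + 9 = 99.
Hence |(2x^3 + 7x^2 - 6x - 2) + 47| ≤ 99|x + 5| < ϵ provided |x + 5| < ϵ/99.
Take δ = min(1, ϵ/99). Then 0 < |x + 5| < δ gives both |x + 5| < 1 and |x + 5| < ϵ/99, so |(2x^3 + 7x^2 - 6x - 2) + 47| < ϵ.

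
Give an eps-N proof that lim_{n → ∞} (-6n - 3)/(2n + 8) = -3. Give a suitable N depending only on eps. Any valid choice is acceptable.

Let eps > 0. For n ≥ 1, |(-6n - 3)/(2n + 8) + 3| = |42|/(2(2n + 8)) = 42/(2(2n + 8)).
Since 2n + 8 ≥ 2n for n ≥ 1, this is ≤ 42/(2·2n) = (21/2)/n.
So |(-6n - 3)/(2n + 8) + 3| < eps whenever n > (21/2)/eps.
Take N = (21/2)/eps. If n > N then |(-6n - 3)/(2n + 8) + 3| ≤ (21/2)/n < eps.

N = (21/2)/eps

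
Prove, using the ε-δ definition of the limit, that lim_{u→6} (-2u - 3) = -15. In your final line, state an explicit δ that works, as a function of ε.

δ = ε/2

Fix ε > 0. We need δ > 0 so that 0 < |u − 6| < δ implies |(-2u - 3) + 15| < ε.
|(-2u - 3) + 15| = |-2u + 12| = 2|u − 6|.
Thus it suffices that |u − 6| < ε/2.
Choosing δ = ε/2 gives |(-2u - 3) + 15| = 2|u − 6| < ε whenever |u − 6| < δ.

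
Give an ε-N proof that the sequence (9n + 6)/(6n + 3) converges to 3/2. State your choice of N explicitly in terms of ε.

Let ε > 0. For n ≥ 1, |(9n + 6)/(6n + 3) − (3/2)| = |9|/(6(6n + 3)) = 9/(6(6n + 3)).
Since 6n + 3 ≥ 6n for n ≥ 1, this is ≤ 9/(6·6n) = (1/4)/n.
So |(9n + 6)/(6n + 3) − (3/2)| < ε whenever n > (1/4)/ε.
Take N = (1/4)/ε. If n > N then |(9n + 6)/(6n + 3) − (3/2)| ≤ (1/4)/n < ε.

N = (1/4)/ε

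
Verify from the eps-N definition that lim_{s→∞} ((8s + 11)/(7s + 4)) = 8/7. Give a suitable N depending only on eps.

N = (45/49)/eps

Let eps > 0. We seek N > 0 such that s > N implies |(8s + 11)/(7s + 4) − (8/7)| < eps.
(8s + 11)/(7s + 4) − (8/7) = (7(8s + 11) − 8(7s + 4)) / (7(7s + 4)) = 45/(7(7s + 4)).
For s > 0 we have 7s + 4 > 7s, so |(8s + 11)/(7s + 4) − (8/7)| = 45/(7(7s + 4)) < 45/(7·7s) = (45/49)/s.
Thus |(8s + 11)/(7s + 4) − (8/7)| < eps whenever s > (45/49)/eps.
Take N = (45/49)/eps. If s > N then |(8s + 11)/(7s + 4) − (8/7)| < (45/49)/s < eps.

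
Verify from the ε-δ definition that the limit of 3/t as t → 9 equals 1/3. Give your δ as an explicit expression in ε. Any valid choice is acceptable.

Fix ε > 0. We seek δ > 0 such that 0 < |t − 9| < δ implies |3/t − (1/3)| < ε.
|3/t − (1/3)| = 3·|9 − t|/(9·|t|) = 3|t − 9|/(9|t|).
Restrict δ ≤ 9/2. Then |t − 9| < 9/2 gives |t| > 9/2, so 9|t| > 81/2.
Then |3/t − (1/3)| < 3|t − 9|/(81/2), which is < ε when |t − 9| < (27/2)ε.
Take δ = min(9/2, (27/2)ε). Then 0 < |t − 9| < δ gives both |t − 9| < 9/2 and |t − 9| < (27/2)ε, so |3/t − (1/3)| < ε.

δ = min(9/2, (27/2)ε)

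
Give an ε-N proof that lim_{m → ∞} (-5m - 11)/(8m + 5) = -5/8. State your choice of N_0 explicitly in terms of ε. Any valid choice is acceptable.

N_0 = (63/64)/ε

Let ε > 0. For m ≥ 1, |(-5m - 11)/(8m + 5) + 5/8| = |-63|/(8(8m + 5)) = 63/(8(8m + 5)).
Since 8m + 5 ≥ 8m for m ≥ 1, this is ≤ 63/(8·8m) = (63/64)/m.
So |(-5m - 11)/(8m + 5) + 5/8| < ε whenever m > (63/64)/ε.
Take N_0 = (63/64)/ε. If m > N_0 then |(-5m - 11)/(8m + 5) + 5/8| ≤ (63/64)/m < ε.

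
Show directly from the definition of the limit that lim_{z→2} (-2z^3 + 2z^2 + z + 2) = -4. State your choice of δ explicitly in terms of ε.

Let ε > 0 be given. We want δ > 0 such that 0 < |z − 2| < δ implies |(-2z^3 + 2z^2 + z + 2) + 4| < ε.
(-2z^3 + 2z^2 + z + 2) + 4 = -2z^3 + 2z^2 + z + 6 = (z − 2)(-2z^2 - 2z - 3).
So |(-2z^3 + 2z^2 + z + 2) + 4| = |z − 2|·|-2z^2 - 2z - 3|.
Require δ ≤ 1. Then |z − 2| < 1 gives |z| < 3, and by the triangle inequality |-2z^2 - 2z - 3| ≤ 2·3^2 + 2·3 + 3 = 27.
Hence |(-2z^3 + 2z^2 + z + 2) + 4| ≤ 27|z − 2| < ε provided |z − 2| < ε/27.
Take δ = min(1, ε/27). Then 0 < |z − 2| < δ gives both |z − 2| < 1 and |z − 2| < ε/27, so |(-2z^3 + 2z^2 + z + 2) + 4| < ε.

δ = min(1, ε/27)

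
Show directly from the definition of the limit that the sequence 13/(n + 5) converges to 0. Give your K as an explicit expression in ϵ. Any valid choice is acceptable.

K = 13/ϵ

Let ϵ > 0 be given. For n ≥ 1, |13/(n + 5) − 0| = 13/(n + 5) ≤ 13/n.
We need 13/n < ϵ, i.e. n > 13/ϵ.
Take K = 13/ϵ. If n > K then |13/(n + 5)| ≤ 13/n < ϵ.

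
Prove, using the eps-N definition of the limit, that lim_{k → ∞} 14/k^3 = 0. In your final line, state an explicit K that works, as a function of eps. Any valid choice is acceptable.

K = (14/eps)^{1/3}

Fix eps > 0. For k ≥ 1, |14/k^3 − 0| = 14/k^3.
14/k^3 < eps ⇔ k^3 > 14/eps ⇔ k > (14/eps)^{1/3}.
Take K = (14/eps)^{1/3}. Then k > K implies 14/k^3 < eps.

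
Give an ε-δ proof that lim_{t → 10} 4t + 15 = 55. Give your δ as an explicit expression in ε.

Let ε > 0. We need δ > 0 so that 0 < |t − 10| < δ implies |(4t + 15) − 55| < ε.
|(4t + 15) − 55| = |4t - 40| = 4|t − 10|.
So 4|t − 10| < ε exactly when |t − 10| < ε/4.
Take δ = ε/4. If 0 < |t − 10| < δ then |(4t + 15) − 55| = 4|t − 10| < 4·(ε/4) = ε.

δ = ε/4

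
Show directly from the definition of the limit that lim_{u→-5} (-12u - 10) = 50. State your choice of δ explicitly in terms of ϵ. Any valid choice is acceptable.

δ = ϵ/12

Let ϵ > 0. We need δ > 0 so that 0 < |u + 5| < δ implies |(-12u - 10) − 50| < ϵ.
Since (-12u - 10) − 50 = -12(u + 5), we have |(-12u - 10) − 50| = 12|u + 5|.
Thus it suffices that |u + 5| < ϵ/12.
Choosing δ = ϵ/12 gives |(-12u - 10) − 50| = 12|u + 5| < ϵ whenever |u + 5| < δ.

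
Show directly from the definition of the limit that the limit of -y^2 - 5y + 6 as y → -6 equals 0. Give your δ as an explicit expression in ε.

δ = min(2, ε/9)

Let ε > 0 be given. We want δ > 0 such that 0 < |y + 6| < δ implies |(-y^2 - 5y + 6)| < ε.
(-y^2 - 5y + 6) = -y^2 - 5y + 6 = (y + 6)(-y + 1).
So |(-y^2 - 5y + 6)| = |y + 6|·|-y + 1|.
Assume first that |y + 6| < 2, so |y| < 8. Then |-y + 1| ≤ 8 + 1 = 9.
Hence |(-y^2 - 5y + 6)| ≤ 9|y + 6| < ε provided |y + 6| < ε/9.
Take δ = min(2, ε/9). Then 0 < |y + 6| < δ gives both |y + 6| < 2 and |y + 6| < ε/9, so |(-y^2 - 5y + 6)| < ε.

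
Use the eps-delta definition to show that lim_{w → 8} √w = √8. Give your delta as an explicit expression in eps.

Suppose eps > 0. We want delta > 0 such that 0 < |w − 8| < delta implies |√w − √8| < eps.
Multiplying by the conjugate, |√w − √8| = |w − 8|/(√w + √8).
Restrict delta ≤ 8 so that |w − 8| < 8 forces w > 0, and then √w + √8 > √8.
Hence |√w − √8| < |w − 8|/√8, which is < eps once |w − 8| < √8·eps.
Take delta = min(8, √8·eps). If 0 < |w − 8| < delta then w > 0 and |√w − √8| < |w − 8|/√8 < eps.

delta = min(8, √8·eps)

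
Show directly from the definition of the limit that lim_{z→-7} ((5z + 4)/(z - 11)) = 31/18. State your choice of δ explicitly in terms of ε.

δ = min(9, (162/59)ε)

Suppose ε > 0. We want δ > 0 with 0 < |z + 7| < δ ⇒ |(5z + 4)/(z - 11) − (31/18)| < ε.
Combining over a common denominator, (5z + 4)/(z - 11) − (31/18) = [(5z + 4)·(-18) − (-31)·(z - 11)] / [(-18)·(z - 11)] = -59(z + 7) / ((-18)(z - 11)).
So |(5z + 4)/(z - 11) − (31/18)| = 59|z + 7| / (18·|z − 11|).
Require δ ≤ 9, so |z − 11| ≥ |-18| − |z + 7| > 18 − 9 = 9.
Hence |(5z + 4)/(z - 11) − (31/18)| < 59|z + 7|/(18·9) = (59/162)|z + 7|, which is < ε once |z + 7| < (162/59)ε.
Take δ = min(9, (162/59)ε). Then 0 < |z + 7| < δ forces both bounds, so |(5z + 4)/(z - 11) − (31/18)| < ε.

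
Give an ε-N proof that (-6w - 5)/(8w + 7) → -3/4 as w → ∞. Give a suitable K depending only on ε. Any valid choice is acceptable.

K = (1/32)/ε

Let ε > 0. We seek K > 0 such that w > K implies |(-6w - 5)/(8w + 7) + 3/4| < ε.
(-6w - 5)/(8w + 7) + 3/4 = (8(-6w - 5) − (-6)(8w + 7)) / (8(8w + 7)) = 2/(8(8w + 7)).
For w > 0 we have 8w + 7 > 8w, so |(-6w - 5)/(8w + 7) + 3/4| = 2/(8(8w + 7)) < 2/(8·8w) = (1/32)/w.
Thus |(-6w - 5)/(8w + 7) + 3/4| < ε whenever w > (1/32)/ε.
Take K = (1/32)/ε. If w > K then |(-6w - 5)/(8w + 7) + 3/4| < (1/32)/w < ε.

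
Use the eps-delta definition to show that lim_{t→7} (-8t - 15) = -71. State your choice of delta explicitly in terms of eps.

delta = eps/8

Let eps > 0 be given. We need delta > 0 so that 0 < |t − 7| < delta implies |(-8t - 15) + 71| < eps.
Since (-8t - 15) + 71 = -8(t − 7), we have |(-8t - 15) + 71| = 8|t − 7|.
So 8|t − 7| < eps exactly when |t − 7| < eps/8.
Take delta = eps/8. If 0 < |t − 7| < delta then |(-8t - 15) + 71| = 8|t − 7| < 8·(eps/8) = eps.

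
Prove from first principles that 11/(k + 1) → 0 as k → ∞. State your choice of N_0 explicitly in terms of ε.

Let ε > 0 be given. For k ≥ 1, |11/(k + 1) − 0| = 11/(k + 1) ≤ 11/k.
We need 11/k < ε, i.e. k > 11/ε.
Take N_0 = 11/ε. If k > N_0 then |11/(k + 1)| ≤ 11/k < ε.

N_0 = 11/ε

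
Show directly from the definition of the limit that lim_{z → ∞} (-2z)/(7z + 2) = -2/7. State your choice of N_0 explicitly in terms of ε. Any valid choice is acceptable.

N_0 = (4/49)/ε

Let ε > 0. We seek N_0 > 0 such that z > N_0 implies |(-2z)/(7z + 2) + 2/7| < ε.
(-2z)/(7z + 2) + 2/7 = (7(-2z) − (-2)(7z + 2)) / (7(7z + 2)) = 4/(7(7z + 2)).
For z > 0 we have 7z + 2 > 7z, so |(-2z)/(7z + 2) + 2/7| = 4/(7(7z + 2)) < 4/(7·7z) = (4/49)/z.
Thus |(-2z)/(7z + 2) + 2/7| < ε whenever z > (4/49)/ε.
Take N_0 = (4/49)/ε. If z > N_0 then |(-2z)/(7z + 2) + 2/7| < (4/49)/z < ε.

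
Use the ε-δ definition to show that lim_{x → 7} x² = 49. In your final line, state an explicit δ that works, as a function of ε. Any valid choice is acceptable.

δ = min(2, ε/16)

Fix ε > 0. We seek δ > 0 with 0 < |x − 7| < δ ⇒ |x² − 49| < ε.
Factor: x² − 49 = (x − 7)(x + 7), so |x² − 49| = |x − 7|·|x + 7|.
Restrict δ ≤ 2. Then |x − 7| < 2 gives |x| < 9, so by the triangle inequality |x + 7| ≤ 9 + 7 = 16.
Hence |x² − 49| ≤ 16|x − 7|, which is < ε once |x − 7| < ε/16.
Take δ = min(2, ε/16). If 0 < |x − 7| < δ then both bounds hold and |x² − 49| ≤ 16|x − 7| < 16·(ε/16) = ε.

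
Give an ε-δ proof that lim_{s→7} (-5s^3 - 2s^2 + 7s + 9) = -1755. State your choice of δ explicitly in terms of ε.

Suppose ε > 0. We want δ > 0 such that 0 < |s − 7| < δ implies |(-5s^3 - 2s^2 + 7s + 9) + 1755| < ε.
(-5s^3 - 2s^2 + 7s + 9) + 1755 = -5s^3 - 2s^2 + 7s + 1764 = (s − 7)(-5s^2 - 37s - 252).
So |(-5s^3 - 2s^2 + 7s + 9) + 1755| = |s − 7|·|-5s^2 - 37s - 252|.
Require δ ≤ 1. Then |s − 7| < 1 gives |s| < 8, and by the triangle inequality |-5s^2 - 37s - 252| ≤ 5·8^2 + 37·8 + 252 = 868.
Hence |(-5s^3 - 2s^2 + 7s + 9) + 1755| ≤ 868|s − 7| < ε provided |s − 7| < ε/868.
Take δ = min(1, ε/868). Then 0 < |s − 7| < δ gives both |s − 7| < 1 and |s − 7| < ε/868, so |(-5s^3 - 2s^2 + 7s + 9) + 1755| < ε.

δ = min(1, ε/868)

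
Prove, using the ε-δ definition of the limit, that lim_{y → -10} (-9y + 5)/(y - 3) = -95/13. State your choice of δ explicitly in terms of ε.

Fix ε > 0. We want δ > 0 with 0 < |y + 10| < δ ⇒ |(-9y + 5)/(y - 3) + 95/13| < ε.
Combining over a common denominator, (-9y + 5)/(y - 3) + 95/13 = [(-9y + 5)·(-13) − 95·(y - 3)] / [(-13)·(y - 3)] = 22(y + 10) / ((-13)(y - 3)).
So |(-9y + 5)/(y - 3) + 95/13| = 22|y + 10| / (13·|y − 3|).
Restrict δ ≤ 13/2. Then |y + 10| < 13/2 gives |y − 3| = |(y + 10) + (-13)| ≥ 13 − 13/2 = 13/2.
Hence |(-9y + 5)/(y - 3) + 95/13| < 22|y + 10|/(13·(13/2)) = (44/169)|y + 10|, which is < ε once |y + 10| < (169/44)ε.
Take δ = min(13/2, (169/44)ε). Then 0 < |y + 10| < δ forces both bounds, so |(-9y + 5)/(y - 3) + 95/13| < ε.

δ = min(13/2, (169/44)ε)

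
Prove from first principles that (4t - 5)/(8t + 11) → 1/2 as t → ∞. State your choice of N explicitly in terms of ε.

Let ε > 0. We seek N > 0 such that t > N implies |(4t - 5)/(8t + 11) − (1/2)| < ε.
(4t - 5)/(8t + 11) − (1/2) = (8(4t - 5) − 4(8t + 11)) / (8(8t + 11)) = -84/(8(8t + 11)).
For t > 0 we have 8t + 11 > 8t, so |(4t - 5)/(8t + 11) − (1/2)| = 84/(8(8t + 11)) < 84/(8·8t) = (21/16)/t.
Thus |(4t - 5)/(8t + 11) − (1/2)| < ε whenever t > (21/16)/ε.
Take N = (21/16)/ε. If t > N then |(4t - 5)/(8t + 11) − (1/2)| < (21/16)/t < ε.

N = (21/16)/ε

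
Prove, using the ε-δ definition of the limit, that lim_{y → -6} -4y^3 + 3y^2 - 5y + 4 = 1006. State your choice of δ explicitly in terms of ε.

δ = min(2, ε/639)

Let ε > 0. We want δ > 0 such that 0 < |y + 6| < δ implies |(-4y^3 + 3y^2 - 5y + 4) − 1006| < ε.
(-4y^3 + 3y^2 - 5y + 4) − 1006 = -4y^3 + 3y^2 - 5y - 1002 = (y + 6)(-4y^2 + 27y - 167).
So |(-4y^3 + 3y^2 - 5y + 4) − 1006| = |y + 6|·|-4y^2 + 27y - 167|.
Assume first that |y + 6| < 2, so |y| < 8. Then |-4y^2 + 27y - 167| ≤ 4·8^2 + 27·8 + 167 = 639.
Hence |(-4y^3 + 3y^2 - 5y + 4) − 1006| ≤ 639|y + 6| < ε provided |y + 6| < ε/639.
Choosing δ = min(2, ε/639) ensures both conditions, hence |(-4y^3 + 3y^2 - 5y + 4) − 1006| < ε.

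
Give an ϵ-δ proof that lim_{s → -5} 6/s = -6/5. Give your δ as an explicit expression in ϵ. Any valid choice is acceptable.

δ = min(5/2, (25/12)ϵ)

Suppose ϵ > 0. We seek δ > 0 such that 0 < |s + 5| < δ implies |6/s + 6/5| < ϵ.
|6/s + 6/5| = 6·|-5 − s|/(5·|s|) = 6|s + 5|/(5|s|).
Require δ ≤ 5/2 so that |s| > 5 − 5/2 = 5/2, hence 5|s| > 25/2.
Then |6/s + 6/5| < 6|s + 5|/(25/2), which is < ϵ when |s + 5| < (25/12)ϵ.
Take δ = min(5/2, (25/12)ϵ). Then 0 < |s + 5| < δ gives both |s + 5| < 5/2 and |s + 5| < (25/12)ϵ, so |6/s + 6/5| < ϵ.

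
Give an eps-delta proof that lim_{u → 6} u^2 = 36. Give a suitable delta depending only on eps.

Fix eps > 0. We seek delta > 0 with 0 < |u − 6| < delta ⇒ |u^2 − 36| < eps.
Factor: u^2 − 36 = (u − 6)(u + 6), so |u^2 − 36| = |u − 6|·|u + 6|.
Restrict delta ≤ 2. Then |u − 6| < 2 gives |u| < 8, so by the triangle inequality |u + 6| ≤ 8 + 6 = 14.
Hence |u^2 − 36| ≤ 14|u − 6|, which is < eps once |u − 6| < eps/14.
Take delta = min(2, eps/14). If 0 < |u − 6| < delta then both bounds hold and |u^2 − 36| ≤ 14|u − 6| < 14·(eps/14) = eps.

delta = min(2, eps/14)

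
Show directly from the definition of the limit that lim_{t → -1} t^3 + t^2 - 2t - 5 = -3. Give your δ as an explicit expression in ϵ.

δ = min(1, ϵ/6)

Fix ϵ > 0. We want δ > 0 such that 0 < |t + 1| < δ implies |(t^3 + t^2 - 2t - 5) + 3| < ϵ.
(t^3 + t^2 - 2t - 5) + 3 = t^3 + t^2 - 2t - 2 = (t + 1)(t^2 - 2).
So |(t^3 + t^2 - 2t - 5) + 3| = |t + 1|·|t^2 - 2|.
Assume first that |t + 1| < 1, so |t| < 2. Then |t^2 - 2| ≤ 2^2 + 2 = 6.
Hence |(t^3 + t^2 - 2t - 5) + 3| ≤ 6|t + 1| < ϵ provided |t + 1| < ϵ/6.
Choosing δ = min(1, ϵ/6) ensures both conditions, hence |(t^3 + t^2 - 2t - 5) + 3| < ϵ.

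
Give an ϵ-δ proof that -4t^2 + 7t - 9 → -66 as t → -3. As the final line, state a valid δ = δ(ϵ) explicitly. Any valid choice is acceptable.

Let ϵ > 0 be given. We want δ > 0 such that 0 < |t + 3| < δ implies |(-4t^2 + 7t - 9) + 66| < ϵ.
(-4t^2 + 7t - 9) + 66 = -4t^2 + 7t + 57 = (t + 3)(-4t + 19).
So |(-4t^2 + 7t - 9) + 66| = |t + 3|·|-4t + 19|.
Assume first that |t + 3| < 1, so |t| < 4. Then |-4t + 19| ≤ 4·4 + 19 = 35.
Hence |(-4t^2 + 7t - 9) + 66| ≤ 35|t + 3| < ϵ provided |t + 3| < ϵ/35.
Take δ = min(1, ϵ/35). Then 0 < |t + 3| < δ gives both |t + 3| < 1 and |t + 3| < ϵ/35, so |(-4t^2 + 7t - 9) + 66| < ϵ.

δ = min(1, ϵ/35)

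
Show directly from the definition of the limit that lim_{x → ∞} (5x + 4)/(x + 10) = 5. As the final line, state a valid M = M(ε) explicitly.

Let ε > 0 be given. We seek M > 0 such that x > M implies |(5x + 4)/(x + 10) − 5| < ε.
(5x + 4)/(x + 10) − 5 = ((5x + 4) − 5(x + 10)) / ((x + 10)) = -46/((x + 10)).
For x > 0 we have x + 10 > x, so |(5x + 4)/(x + 10) − 5| = 46/((x + 10)) < 46/(x) = 46/x.
Thus |(5x + 4)/(x + 10) − 5| < ε whenever x > 46/ε.
Take M = 46/ε. If x > M then |(5x + 4)/(x + 10) − 5| < 46/x < ε.

M = 46/ε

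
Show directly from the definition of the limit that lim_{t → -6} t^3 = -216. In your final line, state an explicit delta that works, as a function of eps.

delta = min(1, eps/127)

Fix eps > 0. We seek delta > 0 with 0 < |t + 6| < delta ⇒ |t^3 + 216| < eps.
Factor: t^3 + 216 = (t + 6)(t^2 - 6t + 36), so |t^3 + 216| = |t + 6|·|t^2 - 6t + 36|.
Impose delta ≤ 1 so that |t| < 7; then |t^2 - 6t + 36| ≤ 127.
Hence |t^3 + 216| ≤ 127|t + 6|, which is < eps once |t + 6| < eps/127.
Take delta = min(1, eps/127). If 0 < |t + 6| < delta then both bounds hold and |t^3 + 216| ≤ 127|t + 6| < 127·(eps/127) = eps.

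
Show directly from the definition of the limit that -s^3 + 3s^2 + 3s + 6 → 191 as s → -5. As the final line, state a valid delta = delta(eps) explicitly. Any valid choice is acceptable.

Let eps > 0. We want delta > 0 such that 0 < |s + 5| < delta implies |(-s^3 + 3s^2 + 3s + 6) − 191| < eps.
(-s^3 + 3s^2 + 3s + 6) − 191 = -s^3 + 3s^2 + 3s - 185 = (s + 5)(-s^2 + 8s - 37).
So |(-s^3 + 3s^2 + 3s + 6) − 191| = |s + 5|·|-s^2 + 8s - 37|.
Assume first that |s + 5| < 1, so |s| < 6. Then |-s^2 + 8s - 37| ≤ 6^2 + 8·6 + 37 = 121.
Hence |(-s^3 + 3s^2 + 3s + 6) − 191| ≤ 121|s + 5| < eps provided |s + 5| < eps/121.
Choosing delta = min(1, eps/121) ensures both conditions, hence |(-s^3 + 3s^2 + 3s + 6) − 191| < eps.

delta = min(1, eps/121)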